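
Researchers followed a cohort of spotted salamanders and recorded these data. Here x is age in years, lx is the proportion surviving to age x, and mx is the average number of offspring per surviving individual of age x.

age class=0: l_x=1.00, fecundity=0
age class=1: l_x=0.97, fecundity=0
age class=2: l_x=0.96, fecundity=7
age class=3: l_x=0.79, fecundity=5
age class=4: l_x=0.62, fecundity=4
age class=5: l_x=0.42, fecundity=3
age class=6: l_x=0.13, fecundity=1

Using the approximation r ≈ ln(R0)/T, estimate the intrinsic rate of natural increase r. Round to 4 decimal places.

0.9204

R0 = Σ lx·mx = 0 + 0 + 6.72 + 3.95 + 2.48 + 1.26 + 0.13 = 14.54
Σ x·lx·mx = 42.29; T = 42.29/14.54 = 2.90853…
r ≈ ln(R0)/T = ln(14.54)/2.90853… = 0.920364… → 0.9204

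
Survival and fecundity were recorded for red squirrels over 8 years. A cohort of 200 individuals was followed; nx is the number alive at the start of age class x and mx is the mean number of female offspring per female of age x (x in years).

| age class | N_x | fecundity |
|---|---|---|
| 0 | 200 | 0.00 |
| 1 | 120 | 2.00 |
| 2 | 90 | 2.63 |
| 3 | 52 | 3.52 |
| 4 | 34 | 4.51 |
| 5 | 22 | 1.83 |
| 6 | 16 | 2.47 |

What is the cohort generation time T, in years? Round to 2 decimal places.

lx = nx/n0 = nx/200: 1, 0.6, 0.45, 0.26, 0.17, 0.11, 0.08
lx·mx: 0, 1.2, 1.1835, 0.9152, 0.7667, 0.2013, 0.1976 → R0 = 4.4643
x·lx·mx: 0, 1.2, 2.367, 2.7456, 3.0668, 1.0065, 1.1856 → Σ = 11.5715
T = 11.5715 / 4.4643 = 2.592008… → 2.59

2.59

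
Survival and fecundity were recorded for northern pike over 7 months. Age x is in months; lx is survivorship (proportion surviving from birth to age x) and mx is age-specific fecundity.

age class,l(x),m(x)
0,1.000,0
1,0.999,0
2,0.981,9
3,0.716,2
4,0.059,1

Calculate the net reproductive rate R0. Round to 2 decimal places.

lx·mx by age: 0, 0, 8.829, 1.432, 0.059
R0 = Σ lx·mx = 10.32 → 10.32

10.32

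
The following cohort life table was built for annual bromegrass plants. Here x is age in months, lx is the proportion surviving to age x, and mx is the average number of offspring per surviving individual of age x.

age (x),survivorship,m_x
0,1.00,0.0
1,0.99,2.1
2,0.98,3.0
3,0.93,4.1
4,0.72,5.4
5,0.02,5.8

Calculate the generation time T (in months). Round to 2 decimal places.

lx·mx: 0, 2.079, 2.94, 3.813, 3.888, 0.116 → R0 = 12.836
x·lx·mx: 0, 2.079, 5.88, 11.439, 15.552, 0.58 → Σ = 35.53
T = 35.53 / 12.836 = 2.767996… → 2.77

2.77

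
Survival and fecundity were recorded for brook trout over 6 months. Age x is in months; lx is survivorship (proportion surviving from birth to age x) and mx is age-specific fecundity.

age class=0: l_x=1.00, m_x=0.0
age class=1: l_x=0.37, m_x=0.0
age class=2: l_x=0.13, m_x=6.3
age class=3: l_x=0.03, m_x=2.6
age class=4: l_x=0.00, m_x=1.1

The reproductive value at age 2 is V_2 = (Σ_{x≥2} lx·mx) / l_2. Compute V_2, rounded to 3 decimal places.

lx·mx for x ≥ 2: 0.819, 0.078, 0 → sum = 0.897
V_2 = 0.897 / l_2 = 0.897 / 0.13 = 6.9 → 6.900

6.900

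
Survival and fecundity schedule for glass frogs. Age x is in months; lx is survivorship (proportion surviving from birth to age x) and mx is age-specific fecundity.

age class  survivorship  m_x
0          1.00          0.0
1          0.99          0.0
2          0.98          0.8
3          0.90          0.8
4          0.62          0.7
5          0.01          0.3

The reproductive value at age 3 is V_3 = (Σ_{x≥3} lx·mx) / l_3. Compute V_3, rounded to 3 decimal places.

lx·mx for x ≥ 3: 0.72, 0.434, 0.003 → sum = 1.157
V_3 = 1.157 / l_3 = 1.157 / 0.9 = 1.285556… → 1.286

1.286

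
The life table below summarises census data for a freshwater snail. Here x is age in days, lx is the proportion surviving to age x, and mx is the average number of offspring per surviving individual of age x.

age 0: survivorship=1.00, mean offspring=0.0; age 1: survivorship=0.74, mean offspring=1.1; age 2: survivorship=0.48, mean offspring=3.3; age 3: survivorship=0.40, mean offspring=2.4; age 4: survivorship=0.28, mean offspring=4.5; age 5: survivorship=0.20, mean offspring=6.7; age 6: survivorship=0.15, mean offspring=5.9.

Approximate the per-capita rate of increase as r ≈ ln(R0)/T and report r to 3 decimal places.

0.550

R0 = Σ lx·mx = 0 + 0.814 + 1.584 + 0.96 + 1.26 + 1.34 + 0.885 = 6.843
Σ x·lx·mx = 23.912; T = 23.912/6.843 = 3.49437…
r ≈ ln(R0)/T = ln(6.843)/3.49437… = 0.55038… → 0.550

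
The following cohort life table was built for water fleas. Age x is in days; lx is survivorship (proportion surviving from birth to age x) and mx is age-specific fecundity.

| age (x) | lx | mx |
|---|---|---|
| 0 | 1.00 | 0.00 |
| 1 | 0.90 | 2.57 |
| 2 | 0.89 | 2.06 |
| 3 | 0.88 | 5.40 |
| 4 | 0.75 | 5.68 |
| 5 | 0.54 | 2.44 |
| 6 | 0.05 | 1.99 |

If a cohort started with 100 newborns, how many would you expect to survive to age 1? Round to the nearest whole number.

90

Expected survivors = N0 · l_1 = 100 × 0.90 = 90 → 90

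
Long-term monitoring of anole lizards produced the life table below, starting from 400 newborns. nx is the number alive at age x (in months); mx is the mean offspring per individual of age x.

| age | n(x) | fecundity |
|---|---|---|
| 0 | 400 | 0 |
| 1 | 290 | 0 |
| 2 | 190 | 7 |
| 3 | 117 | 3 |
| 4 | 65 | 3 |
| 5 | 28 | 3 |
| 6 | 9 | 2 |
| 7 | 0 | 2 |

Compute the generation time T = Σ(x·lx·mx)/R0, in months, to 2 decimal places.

lx = nx/n0 = nx/400: 1, 0.725, 0.475, 0.2925, 0.1625, 0.07, 0.0225, 0
lx·mx: 0, 0, 3.325, 0.8775, 0.4875, 0.21, 0.045, 0 → R0 = 4.945
x·lx·mx: 0, 0, 6.65, 2.6325, 1.95, 1.05, 0.27, 0 → Σ = 12.5525
T = 12.5525 / 4.945 = 2.538423… → 2.54

2.54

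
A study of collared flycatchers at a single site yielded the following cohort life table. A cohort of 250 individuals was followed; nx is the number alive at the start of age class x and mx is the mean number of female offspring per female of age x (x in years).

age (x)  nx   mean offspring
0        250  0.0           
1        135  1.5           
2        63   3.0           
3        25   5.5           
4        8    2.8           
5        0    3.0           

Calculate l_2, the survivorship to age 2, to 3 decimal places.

0.252

l_2 = n_2/n_0 = 63/250 = 0.252 → 0.252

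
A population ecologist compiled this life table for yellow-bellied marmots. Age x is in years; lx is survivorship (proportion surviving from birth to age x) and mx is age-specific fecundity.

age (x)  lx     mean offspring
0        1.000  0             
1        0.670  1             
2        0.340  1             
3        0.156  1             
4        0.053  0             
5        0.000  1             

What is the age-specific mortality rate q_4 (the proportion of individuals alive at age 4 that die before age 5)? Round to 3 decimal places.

1.000

q_4 = (l_4 − l_5) / l_4 = (0.053 − 0) / 0.053
     = 0.053 / 0.053 = 1 → 1.000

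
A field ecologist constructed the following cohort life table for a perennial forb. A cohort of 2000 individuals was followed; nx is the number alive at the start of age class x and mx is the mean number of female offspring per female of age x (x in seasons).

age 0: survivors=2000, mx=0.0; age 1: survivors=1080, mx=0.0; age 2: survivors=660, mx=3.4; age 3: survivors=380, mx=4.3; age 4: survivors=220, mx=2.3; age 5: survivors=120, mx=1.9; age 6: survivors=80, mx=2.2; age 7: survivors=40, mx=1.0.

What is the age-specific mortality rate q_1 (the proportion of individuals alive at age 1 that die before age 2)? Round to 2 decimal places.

0.39

lx = nx/n0 = nx/2000: 1, 0.54, 0.33, 0.19, 0.11, 0.06, 0.04, 0.02
q_1 = (l_1 − l_2) / l_1 = (0.54 − 0.33) / 0.54
     = 0.21 / 0.54 = 0.388889… → 0.39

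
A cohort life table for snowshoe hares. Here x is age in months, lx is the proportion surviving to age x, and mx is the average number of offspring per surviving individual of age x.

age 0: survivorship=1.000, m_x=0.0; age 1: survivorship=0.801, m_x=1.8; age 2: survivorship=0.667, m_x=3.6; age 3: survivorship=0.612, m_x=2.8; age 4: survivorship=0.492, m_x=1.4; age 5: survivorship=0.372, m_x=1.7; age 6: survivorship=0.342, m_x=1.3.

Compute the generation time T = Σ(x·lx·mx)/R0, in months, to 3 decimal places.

2.727

lx·mx: 0, 1.4418, 2.4012, 1.7136, 0.6888, 0.6324, 0.4446 → R0 = 7.3224
x·lx·mx: 0, 1.4418, 4.8024, 5.1408, 2.7552, 3.162, 2.6676 → Σ = 19.9698
T = 19.9698 / 7.3224 = 2.727221… → 2.727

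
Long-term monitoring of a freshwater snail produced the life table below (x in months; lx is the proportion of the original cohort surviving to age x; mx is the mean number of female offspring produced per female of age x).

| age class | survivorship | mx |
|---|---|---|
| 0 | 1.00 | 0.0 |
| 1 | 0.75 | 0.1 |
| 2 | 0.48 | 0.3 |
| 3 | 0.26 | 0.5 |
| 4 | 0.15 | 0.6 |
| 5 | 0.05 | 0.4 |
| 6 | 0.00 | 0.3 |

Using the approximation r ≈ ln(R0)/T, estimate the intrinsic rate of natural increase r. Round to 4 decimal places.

-0.2947

R0 = Σ lx·mx = 0 + 0.075 + 0.144 + 0.13 + 0.09 + 0.02 + 0 = 0.459
Σ x·lx·mx = 1.213; T = 1.213/0.459 = 2.6427…
r ≈ ln(R0)/T = ln(0.459)/2.6427… = -0.294663… → -0.2947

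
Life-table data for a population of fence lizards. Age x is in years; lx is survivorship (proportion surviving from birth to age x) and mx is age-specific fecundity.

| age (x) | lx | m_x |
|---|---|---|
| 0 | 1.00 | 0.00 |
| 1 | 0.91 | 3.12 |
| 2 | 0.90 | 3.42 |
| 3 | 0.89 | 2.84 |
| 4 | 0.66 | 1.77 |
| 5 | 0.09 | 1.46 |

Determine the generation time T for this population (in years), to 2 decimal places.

lx·mx: 0, 2.8392, 3.078, 2.5276, 1.1682, 0.1314 → R0 = 9.7444
x·lx·mx: 0, 2.8392, 6.156, 7.5828, 4.6728, 0.657 → Σ = 21.9078
T = 21.9078 / 9.7444 = 2.248245… → 2.25

2.25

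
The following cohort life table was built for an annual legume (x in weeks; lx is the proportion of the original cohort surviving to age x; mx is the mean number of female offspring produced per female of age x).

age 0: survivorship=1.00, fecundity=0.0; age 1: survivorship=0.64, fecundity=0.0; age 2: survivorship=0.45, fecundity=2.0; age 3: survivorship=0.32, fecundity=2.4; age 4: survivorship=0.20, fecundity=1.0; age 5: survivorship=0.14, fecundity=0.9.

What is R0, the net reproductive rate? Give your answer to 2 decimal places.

lx·mx by age: 0, 0, 0.9, 0.768, 0.2, 0.126
R0 = Σ lx·mx = 1.994 → 1.99

1.99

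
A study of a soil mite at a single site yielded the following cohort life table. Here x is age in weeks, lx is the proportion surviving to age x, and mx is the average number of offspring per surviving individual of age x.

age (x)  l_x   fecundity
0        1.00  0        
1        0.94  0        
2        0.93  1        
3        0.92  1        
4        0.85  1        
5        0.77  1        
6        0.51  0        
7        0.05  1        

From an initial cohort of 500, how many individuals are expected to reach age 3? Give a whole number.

Expected survivors = N0 · l_3 = 500 × 0.92 = 460 → 460

460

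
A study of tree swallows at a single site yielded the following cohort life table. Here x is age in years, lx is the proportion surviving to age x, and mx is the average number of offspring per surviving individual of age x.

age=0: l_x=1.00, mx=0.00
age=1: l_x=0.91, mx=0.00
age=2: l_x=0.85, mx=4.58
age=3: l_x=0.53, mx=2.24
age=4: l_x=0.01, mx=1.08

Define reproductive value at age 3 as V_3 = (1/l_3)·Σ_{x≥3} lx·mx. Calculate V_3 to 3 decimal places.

lx·mx for x ≥ 3: 1.1872, 0.0108 → sum = 1.198
V_3 = 1.198 / l_3 = 1.198 / 0.53 = 2.260377… → 2.260

2.260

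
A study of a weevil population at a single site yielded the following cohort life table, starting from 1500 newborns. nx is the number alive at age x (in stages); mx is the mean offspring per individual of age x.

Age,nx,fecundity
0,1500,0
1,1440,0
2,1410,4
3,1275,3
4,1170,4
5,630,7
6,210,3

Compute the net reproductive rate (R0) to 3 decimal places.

lx = nx/n0 = nx/1500: 1, 0.96, 0.94, 0.85, 0.78, 0.42, 0.14
lx·mx by age: 0, 0, 3.76, 2.55, 3.12, 2.94, 0.42
R0 = Σ lx·mx = 12.79 → 12.790

12.790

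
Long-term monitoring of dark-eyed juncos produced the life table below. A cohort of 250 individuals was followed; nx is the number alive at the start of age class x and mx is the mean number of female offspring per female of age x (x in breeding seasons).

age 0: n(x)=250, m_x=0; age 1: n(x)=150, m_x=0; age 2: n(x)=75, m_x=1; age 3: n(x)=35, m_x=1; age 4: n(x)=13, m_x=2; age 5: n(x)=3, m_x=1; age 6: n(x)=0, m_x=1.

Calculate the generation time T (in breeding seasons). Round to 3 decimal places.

lx = nx/n0 = nx/250: 1, 0.6, 0.3, 0.14, 0.052, 0.012, 0
lx·mx: 0, 0, 0.3, 0.14, 0.104, 0.012, 0 → R0 = 0.556
x·lx·mx: 0, 0, 0.6, 0.42, 0.416, 0.06, 0 → Σ = 1.496
T = 1.496 / 0.556 = 2.690647… → 2.691

2.691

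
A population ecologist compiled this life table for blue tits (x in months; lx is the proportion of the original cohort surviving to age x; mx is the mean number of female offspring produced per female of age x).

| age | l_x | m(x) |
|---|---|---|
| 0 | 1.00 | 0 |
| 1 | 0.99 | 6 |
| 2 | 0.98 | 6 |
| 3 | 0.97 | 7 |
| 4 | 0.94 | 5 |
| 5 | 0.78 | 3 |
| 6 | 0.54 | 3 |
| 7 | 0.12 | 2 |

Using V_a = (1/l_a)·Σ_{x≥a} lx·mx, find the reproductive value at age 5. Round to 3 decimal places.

lx·mx for x ≥ 5: 2.34, 1.62, 0.24 → sum = 4.2
V_5 = 4.2 / l_5 = 4.2 / 0.78 = 5.384615… → 5.385

5.385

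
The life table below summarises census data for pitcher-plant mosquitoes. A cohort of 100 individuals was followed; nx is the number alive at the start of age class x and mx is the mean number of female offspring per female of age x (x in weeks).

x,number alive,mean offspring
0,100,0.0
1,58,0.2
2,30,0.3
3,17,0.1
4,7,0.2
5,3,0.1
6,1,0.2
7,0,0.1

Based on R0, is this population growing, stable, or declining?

lx = nx/n0 = nx/100: 1, 0.58, 0.3, 0.17, 0.07, 0.03, 0.01, 0
R0 = Σ lx·mx = 0 + 0.116 + 0.09 + 0.017 + 0.014 + 0.003 + 0.002 + 0 = 0.242
R0 < 1, so the population is declining.

declining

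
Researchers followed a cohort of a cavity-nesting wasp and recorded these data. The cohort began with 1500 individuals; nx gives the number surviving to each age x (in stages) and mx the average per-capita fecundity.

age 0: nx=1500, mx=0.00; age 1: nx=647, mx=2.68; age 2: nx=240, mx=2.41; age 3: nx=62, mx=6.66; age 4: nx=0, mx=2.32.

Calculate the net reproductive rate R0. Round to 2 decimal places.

lx = nx/n0 = nx/1500: 1, 0.43133…, 0.16, 0.04133…, 0
lx·mx by age: 0, 1.155973…, 0.3856, 0.27528…, 0
R0 = Σ lx·mx = 1.816853… → 1.82

1.82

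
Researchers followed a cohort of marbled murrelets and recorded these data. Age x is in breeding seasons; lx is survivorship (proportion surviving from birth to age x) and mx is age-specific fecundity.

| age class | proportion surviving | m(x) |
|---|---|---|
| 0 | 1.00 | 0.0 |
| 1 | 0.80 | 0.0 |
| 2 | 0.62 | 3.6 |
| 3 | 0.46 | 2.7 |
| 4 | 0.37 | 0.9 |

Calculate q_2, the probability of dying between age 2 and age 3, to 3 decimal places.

q_2 = (l_2 − l_3) / l_2 = (0.62 − 0.46) / 0.62
     = 0.16 / 0.62 = 0.258065… → 0.258

0.258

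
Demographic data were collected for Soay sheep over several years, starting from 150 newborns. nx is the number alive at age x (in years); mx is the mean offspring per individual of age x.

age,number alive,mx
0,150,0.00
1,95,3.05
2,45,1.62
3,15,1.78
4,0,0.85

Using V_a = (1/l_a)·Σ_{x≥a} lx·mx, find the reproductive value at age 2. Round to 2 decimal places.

lx = nx/n0 = nx/150: 1, 0.63333…, 0.3, 0.1, 0
lx·mx for x ≥ 2: 0.486, 0.178, 0 → sum = 0.664
V_2 = 0.664 / l_2 = 0.664 / 0.3 = 2.213333… → 2.21

2.21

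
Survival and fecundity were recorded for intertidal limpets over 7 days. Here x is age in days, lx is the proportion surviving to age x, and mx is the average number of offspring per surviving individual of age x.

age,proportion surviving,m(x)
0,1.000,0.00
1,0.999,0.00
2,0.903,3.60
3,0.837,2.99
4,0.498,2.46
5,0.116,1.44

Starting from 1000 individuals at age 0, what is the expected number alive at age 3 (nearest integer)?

Expected survivors = N0 · l_3 = 1000 × 0.837 = 837 → 837

837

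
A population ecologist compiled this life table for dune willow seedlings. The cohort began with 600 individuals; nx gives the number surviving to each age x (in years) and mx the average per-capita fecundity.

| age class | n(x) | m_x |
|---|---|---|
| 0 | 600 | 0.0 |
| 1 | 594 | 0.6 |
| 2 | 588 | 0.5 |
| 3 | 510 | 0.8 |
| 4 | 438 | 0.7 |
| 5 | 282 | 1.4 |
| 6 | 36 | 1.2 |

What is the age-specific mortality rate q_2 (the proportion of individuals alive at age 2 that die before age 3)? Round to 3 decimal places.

0.133

lx = nx/n0 = nx/600: 1, 0.99, 0.98, 0.85, 0.73, 0.47, 0.06
q_2 = (l_2 − l_3) / l_2 = (0.98 − 0.85) / 0.98
     = 0.13 / 0.98 = 0.132653… → 0.133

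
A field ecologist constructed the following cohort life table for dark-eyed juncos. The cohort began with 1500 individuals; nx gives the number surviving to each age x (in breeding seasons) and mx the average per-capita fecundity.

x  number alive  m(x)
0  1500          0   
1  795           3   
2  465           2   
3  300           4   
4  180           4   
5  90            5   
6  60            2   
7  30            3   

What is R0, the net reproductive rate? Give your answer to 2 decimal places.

3.93

lx = nx/n0 = nx/1500: 1, 0.53, 0.31, 0.2, 0.12, 0.06, 0.04, 0.02
lx·mx by age: 0, 1.59, 0.62, 0.8, 0.48, 0.3, 0.08, 0.06
R0 = Σ lx·mx = 3.93 → 3.93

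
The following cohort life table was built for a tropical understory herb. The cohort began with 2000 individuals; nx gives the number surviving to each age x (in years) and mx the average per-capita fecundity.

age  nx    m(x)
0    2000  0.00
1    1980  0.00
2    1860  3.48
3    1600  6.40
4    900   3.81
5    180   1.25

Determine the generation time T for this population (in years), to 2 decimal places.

lx = nx/n0 = nx/2000: 1, 0.99, 0.93, 0.8, 0.45, 0.09
lx·mx: 0, 0, 3.2364, 5.12, 1.7145, 0.1125 → R0 = 10.1834
x·lx·mx: 0, 0, 6.4728, 15.36, 6.858, 0.5625 → Σ = 29.2533
T = 29.2533 / 10.1834 = 2.872646… → 2.87

2.87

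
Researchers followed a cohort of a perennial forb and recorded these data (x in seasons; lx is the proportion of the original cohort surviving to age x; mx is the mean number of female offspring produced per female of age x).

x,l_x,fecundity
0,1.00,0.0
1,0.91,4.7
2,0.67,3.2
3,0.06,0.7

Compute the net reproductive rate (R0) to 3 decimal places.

lx·mx by age: 0, 4.277, 2.144, 0.042
R0 = Σ lx·mx = 6.463 → 6.463

6.463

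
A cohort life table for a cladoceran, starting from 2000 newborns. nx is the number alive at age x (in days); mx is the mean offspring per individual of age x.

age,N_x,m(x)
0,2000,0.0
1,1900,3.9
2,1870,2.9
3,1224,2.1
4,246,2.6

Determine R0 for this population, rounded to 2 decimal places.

lx = nx/n0 = nx/2000: 1, 0.95, 0.935, 0.612, 0.123
lx·mx by age: 0, 3.705, 2.7115, 1.2852, 0.3198
R0 = Σ lx·mx = 8.0215 → 8.02

8.02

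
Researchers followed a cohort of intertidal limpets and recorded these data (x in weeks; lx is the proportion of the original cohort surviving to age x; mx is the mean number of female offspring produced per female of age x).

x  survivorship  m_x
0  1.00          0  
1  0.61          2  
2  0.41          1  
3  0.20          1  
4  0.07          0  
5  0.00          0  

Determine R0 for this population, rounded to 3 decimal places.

lx·mx by age: 0, 1.22, 0.41, 0.2, 0, 0
R0 = Σ lx·mx = 1.83 → 1.830

1.830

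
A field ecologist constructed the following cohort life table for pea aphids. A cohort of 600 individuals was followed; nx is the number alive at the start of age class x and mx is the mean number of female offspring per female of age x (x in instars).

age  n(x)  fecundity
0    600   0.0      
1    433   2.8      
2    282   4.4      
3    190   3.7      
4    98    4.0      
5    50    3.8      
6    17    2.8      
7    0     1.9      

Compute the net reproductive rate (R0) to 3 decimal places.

lx = nx/n0 = nx/600: 1, 0.72167…, 0.47, 0.31667…, 0.16333…, 0.08333…, 0.02833…, 0
lx·mx by age: 0, 2.020667…, 2.068, 1.171667…, 0.653333…, 0.316667…, 0.079333…, 0
R0 = Σ lx·mx = 6.309667… → 6.310

6.310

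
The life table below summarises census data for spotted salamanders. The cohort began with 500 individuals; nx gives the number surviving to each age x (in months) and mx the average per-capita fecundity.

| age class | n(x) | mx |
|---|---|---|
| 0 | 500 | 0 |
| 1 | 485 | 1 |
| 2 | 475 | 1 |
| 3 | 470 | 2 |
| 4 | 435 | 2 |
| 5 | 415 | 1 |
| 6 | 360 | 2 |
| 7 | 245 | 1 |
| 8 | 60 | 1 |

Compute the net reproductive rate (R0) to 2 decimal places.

8.42

lx = nx/n0 = nx/500: 1, 0.97, 0.95, 0.94, 0.87, 0.83, 0.72, 0.49, 0.12
lx·mx by age: 0, 0.97, 0.95, 1.88, 1.74, 0.83, 1.44, 0.49, 0.12
R0 = Σ lx·mx = 8.42 → 8.42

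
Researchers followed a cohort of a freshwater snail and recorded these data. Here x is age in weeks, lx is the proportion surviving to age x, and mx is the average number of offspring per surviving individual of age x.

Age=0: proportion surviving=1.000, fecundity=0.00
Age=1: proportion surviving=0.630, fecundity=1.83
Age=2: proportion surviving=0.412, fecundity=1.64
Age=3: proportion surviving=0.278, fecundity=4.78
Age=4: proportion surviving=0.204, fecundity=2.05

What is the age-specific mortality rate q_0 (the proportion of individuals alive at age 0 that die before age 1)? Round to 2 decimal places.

0.37

q_0 = (l_0 − l_1) / l_0 = (1 − 0.63) / 1
     = 0.37 / 1 = 0.37 → 0.37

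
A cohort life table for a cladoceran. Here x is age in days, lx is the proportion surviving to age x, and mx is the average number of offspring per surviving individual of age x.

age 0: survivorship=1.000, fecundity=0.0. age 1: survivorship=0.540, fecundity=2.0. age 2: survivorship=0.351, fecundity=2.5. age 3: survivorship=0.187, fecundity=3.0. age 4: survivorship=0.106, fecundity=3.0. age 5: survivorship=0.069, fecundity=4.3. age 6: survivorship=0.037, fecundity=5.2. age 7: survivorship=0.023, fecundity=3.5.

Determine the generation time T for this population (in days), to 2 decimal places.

lx·mx: 0, 1.08, 0.8775, 0.561, 0.318, 0.2967, 0.1924, 0.0805 → R0 = 3.4061
x·lx·mx: 0, 1.08, 1.755, 1.683, 1.272, 1.4835, 1.1544, 0.5635 → Σ = 8.9914
T = 8.9914 / 3.4061 = 2.639793… → 2.64

2.64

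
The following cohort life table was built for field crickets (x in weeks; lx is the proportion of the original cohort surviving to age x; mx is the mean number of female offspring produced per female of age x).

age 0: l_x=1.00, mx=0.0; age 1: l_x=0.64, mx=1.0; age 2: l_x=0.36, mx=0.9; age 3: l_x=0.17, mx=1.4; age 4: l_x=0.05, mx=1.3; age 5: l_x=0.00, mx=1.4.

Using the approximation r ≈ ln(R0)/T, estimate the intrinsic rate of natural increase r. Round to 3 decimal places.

0.133

R0 = Σ lx·mx = 0 + 0.64 + 0.324 + 0.238 + 0.065 + 0 = 1.267
Σ x·lx·mx = 2.262; T = 2.262/1.267 = 1.78532…
r ≈ ln(R0)/T = ln(1.267)/1.78532… = 0.13255… → 0.133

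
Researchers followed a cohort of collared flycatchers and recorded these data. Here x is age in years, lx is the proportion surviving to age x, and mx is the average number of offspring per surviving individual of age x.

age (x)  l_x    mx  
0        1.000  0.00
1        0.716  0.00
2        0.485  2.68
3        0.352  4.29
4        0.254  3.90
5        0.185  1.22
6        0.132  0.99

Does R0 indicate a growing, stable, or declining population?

growing

R0 = Σ lx·mx = 0 + 0 + 1.2998 + 1.51008 + 0.9906 + 0.2257 + 0.13068 = 4.15686
R0 > 1, so the population is growing.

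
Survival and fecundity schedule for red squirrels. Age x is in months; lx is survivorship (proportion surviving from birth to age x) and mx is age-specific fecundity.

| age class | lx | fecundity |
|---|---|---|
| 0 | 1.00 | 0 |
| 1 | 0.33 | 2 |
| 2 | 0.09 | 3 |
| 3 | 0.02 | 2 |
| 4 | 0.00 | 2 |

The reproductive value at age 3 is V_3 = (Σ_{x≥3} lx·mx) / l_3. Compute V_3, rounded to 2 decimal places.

lx·mx for x ≥ 3: 0.04, 0 → sum = 0.04
V_3 = 0.04 / l_3 = 0.04 / 0.02 = 2 → 2.00

2.00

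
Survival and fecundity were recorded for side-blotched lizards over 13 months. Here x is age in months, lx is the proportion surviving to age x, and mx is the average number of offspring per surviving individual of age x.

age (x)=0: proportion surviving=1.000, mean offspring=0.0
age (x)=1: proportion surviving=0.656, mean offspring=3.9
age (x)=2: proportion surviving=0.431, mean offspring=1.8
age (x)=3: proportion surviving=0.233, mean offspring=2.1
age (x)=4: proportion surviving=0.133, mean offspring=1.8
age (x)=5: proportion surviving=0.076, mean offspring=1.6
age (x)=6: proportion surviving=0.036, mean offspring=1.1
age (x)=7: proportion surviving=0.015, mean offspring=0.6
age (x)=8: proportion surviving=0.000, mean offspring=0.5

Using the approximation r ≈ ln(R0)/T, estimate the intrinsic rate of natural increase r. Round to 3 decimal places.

0.821

R0 = Σ lx·mx = 0 + 2.5584 + 0.7758 + 0.4893 + 0.2394 + 0.1216 + 0.0396 + 0.009 + 0 = 4.2331
Σ x·lx·mx = 7.4441; T = 7.4441/4.2331 = 1.75855…
r ≈ ln(R0)/T = ln(4.2331)/1.75855… = 0.82053… → 0.821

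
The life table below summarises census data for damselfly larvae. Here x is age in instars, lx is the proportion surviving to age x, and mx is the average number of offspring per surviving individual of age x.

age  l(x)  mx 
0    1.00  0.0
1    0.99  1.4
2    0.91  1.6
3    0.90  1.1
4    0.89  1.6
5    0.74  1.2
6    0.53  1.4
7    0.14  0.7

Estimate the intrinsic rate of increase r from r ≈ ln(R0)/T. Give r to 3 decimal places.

R0 = Σ lx·mx = 0 + 1.386 + 1.456 + 0.99 + 1.424 + 0.888 + 0.742 + 0.098 = 6.984
Σ x·lx·mx = 22.542; T = 22.542/6.984 = 3.22766…
r ≈ ln(R0)/T = ln(6.984)/3.22766… = 0.60218… → 0.602

0.602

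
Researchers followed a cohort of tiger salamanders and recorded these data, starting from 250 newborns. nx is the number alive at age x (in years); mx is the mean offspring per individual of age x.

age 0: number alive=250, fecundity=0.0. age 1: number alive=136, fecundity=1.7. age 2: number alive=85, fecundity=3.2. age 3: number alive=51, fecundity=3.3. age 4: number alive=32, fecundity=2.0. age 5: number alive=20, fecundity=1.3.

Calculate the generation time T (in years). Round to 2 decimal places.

2.19

lx = nx/n0 = nx/250: 1, 0.544, 0.34, 0.204, 0.128, 0.08
lx·mx: 0, 0.9248, 1.088, 0.6732, 0.256, 0.104 → R0 = 3.046
x·lx·mx: 0, 0.9248, 2.176, 2.0196, 1.024, 0.52 → Σ = 6.6644
T = 6.6644 / 3.046 = 2.187919… → 2.19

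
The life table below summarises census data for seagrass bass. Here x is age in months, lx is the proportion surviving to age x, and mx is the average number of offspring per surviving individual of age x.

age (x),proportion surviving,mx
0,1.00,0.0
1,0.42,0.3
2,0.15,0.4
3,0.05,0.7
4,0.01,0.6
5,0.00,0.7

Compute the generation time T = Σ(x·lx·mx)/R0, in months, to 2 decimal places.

lx·mx: 0, 0.126, 0.06, 0.035, 0.006, 0 → R0 = 0.227
x·lx·mx: 0, 0.126, 0.12, 0.105, 0.024, 0 → Σ = 0.375
T = 0.375 / 0.227 = 1.651982… → 1.65

1.65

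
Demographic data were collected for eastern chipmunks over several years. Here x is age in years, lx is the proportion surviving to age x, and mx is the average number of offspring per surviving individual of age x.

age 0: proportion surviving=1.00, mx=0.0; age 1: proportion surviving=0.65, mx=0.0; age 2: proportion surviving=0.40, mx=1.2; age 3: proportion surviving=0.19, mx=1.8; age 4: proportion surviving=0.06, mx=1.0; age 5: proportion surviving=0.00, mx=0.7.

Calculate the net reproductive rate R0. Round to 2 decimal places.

0.88

lx·mx by age: 0, 0, 0.48, 0.342, 0.06, 0
R0 = Σ lx·mx = 0.882 → 0.88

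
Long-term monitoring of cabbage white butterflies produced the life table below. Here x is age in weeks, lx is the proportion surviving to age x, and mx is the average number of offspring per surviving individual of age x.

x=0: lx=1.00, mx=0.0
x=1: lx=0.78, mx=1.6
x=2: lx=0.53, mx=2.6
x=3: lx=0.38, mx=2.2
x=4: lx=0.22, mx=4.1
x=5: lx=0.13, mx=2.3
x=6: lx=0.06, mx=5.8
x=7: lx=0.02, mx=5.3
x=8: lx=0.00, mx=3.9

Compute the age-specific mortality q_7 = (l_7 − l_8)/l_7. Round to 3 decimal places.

1.000

q_7 = (l_7 − l_8) / l_7 = (0.02 − 0) / 0.02
     = 0.02 / 0.02 = 1 → 1.000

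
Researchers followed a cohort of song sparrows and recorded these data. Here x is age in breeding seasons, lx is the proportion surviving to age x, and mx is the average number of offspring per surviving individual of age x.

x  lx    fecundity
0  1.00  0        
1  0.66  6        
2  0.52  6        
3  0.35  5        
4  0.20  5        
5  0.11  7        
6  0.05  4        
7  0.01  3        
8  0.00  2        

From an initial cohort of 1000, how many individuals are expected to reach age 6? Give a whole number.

50

Expected survivors = N0 · l_6 = 1000 × 0.05 = 50 → 50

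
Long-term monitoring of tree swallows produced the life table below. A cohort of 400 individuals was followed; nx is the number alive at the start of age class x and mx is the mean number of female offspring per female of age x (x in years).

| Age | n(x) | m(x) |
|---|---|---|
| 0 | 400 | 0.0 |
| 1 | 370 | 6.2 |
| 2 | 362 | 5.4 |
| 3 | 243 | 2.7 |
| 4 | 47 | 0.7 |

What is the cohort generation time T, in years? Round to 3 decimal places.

lx = nx/n0 = nx/400: 1, 0.925, 0.905, 0.6075, 0.1175
lx·mx: 0, 5.735, 4.887, 1.64025, 0.08225 → R0 = 12.3445
x·lx·mx: 0, 5.735, 9.774, 4.92075, 0.329 → Σ = 20.75875
T = 20.75875 / 12.3445 = 1.681619… → 1.682

1.682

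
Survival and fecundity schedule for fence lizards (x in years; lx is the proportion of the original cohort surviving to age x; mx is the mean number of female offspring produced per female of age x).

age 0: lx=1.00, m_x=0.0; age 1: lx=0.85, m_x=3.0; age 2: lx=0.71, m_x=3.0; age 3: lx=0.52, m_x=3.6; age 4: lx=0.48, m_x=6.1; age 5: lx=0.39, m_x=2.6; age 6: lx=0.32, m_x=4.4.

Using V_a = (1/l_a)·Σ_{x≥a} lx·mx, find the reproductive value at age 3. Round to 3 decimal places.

13.888

lx·mx for x ≥ 3: 1.872, 2.928, 1.014, 1.408 → sum = 7.222
V_3 = 7.222 / l_3 = 7.222 / 0.52 = 13.888462… → 13.888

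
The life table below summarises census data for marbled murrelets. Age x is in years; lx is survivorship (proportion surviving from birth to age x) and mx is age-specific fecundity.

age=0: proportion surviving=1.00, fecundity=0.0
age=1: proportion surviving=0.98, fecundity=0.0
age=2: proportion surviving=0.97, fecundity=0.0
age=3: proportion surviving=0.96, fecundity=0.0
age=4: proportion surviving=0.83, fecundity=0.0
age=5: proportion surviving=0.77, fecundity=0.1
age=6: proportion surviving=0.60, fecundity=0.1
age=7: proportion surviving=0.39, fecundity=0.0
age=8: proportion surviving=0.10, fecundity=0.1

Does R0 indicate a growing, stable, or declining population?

declining

R0 = Σ lx·mx = 0 + 0 + 0 + 0 + 0 + 0.077 + 0.06 + 0 + 0.01 = 0.147
R0 < 1, so the population is declining.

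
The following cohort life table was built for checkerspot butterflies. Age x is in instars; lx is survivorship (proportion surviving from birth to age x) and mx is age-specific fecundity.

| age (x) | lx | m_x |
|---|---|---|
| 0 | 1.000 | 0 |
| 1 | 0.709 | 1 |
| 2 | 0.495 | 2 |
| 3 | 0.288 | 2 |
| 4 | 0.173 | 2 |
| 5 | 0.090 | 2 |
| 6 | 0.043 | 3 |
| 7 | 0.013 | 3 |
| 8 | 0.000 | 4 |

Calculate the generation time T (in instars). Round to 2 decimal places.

lx·mx: 0, 0.709, 0.99, 0.576, 0.346, 0.18, 0.129, 0.039, 0 → R0 = 2.969
x·lx·mx: 0, 0.709, 1.98, 1.728, 1.384, 0.9, 0.774, 0.273, 0 → Σ = 7.748
T = 7.748 / 2.969 = 2.609633… → 2.61

2.61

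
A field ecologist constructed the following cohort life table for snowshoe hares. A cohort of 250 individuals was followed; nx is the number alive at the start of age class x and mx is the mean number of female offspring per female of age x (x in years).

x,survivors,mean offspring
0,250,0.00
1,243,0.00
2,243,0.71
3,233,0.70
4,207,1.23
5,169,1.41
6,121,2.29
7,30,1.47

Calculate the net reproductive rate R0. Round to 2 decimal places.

lx = nx/n0 = nx/250: 1, 0.972, 0.972, 0.932, 0.828, 0.676, 0.484, 0.12
lx·mx by age: 0, 0, 0.69012, 0.6524, 1.01844, 0.95316, 1.10836, 0.1764
R0 = Σ lx·mx = 4.59888 → 4.60

4.60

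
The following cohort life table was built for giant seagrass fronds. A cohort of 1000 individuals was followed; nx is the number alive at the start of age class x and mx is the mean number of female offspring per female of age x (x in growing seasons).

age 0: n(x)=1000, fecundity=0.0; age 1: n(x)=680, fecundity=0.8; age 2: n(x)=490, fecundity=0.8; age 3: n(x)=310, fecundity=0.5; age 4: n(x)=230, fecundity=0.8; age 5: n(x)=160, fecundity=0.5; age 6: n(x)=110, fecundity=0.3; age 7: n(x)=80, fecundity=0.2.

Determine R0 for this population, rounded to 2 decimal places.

1.40

lx = nx/n0 = nx/1000: 1, 0.68, 0.49, 0.31, 0.23, 0.16, 0.11, 0.08
lx·mx by age: 0, 0.544, 0.392, 0.155, 0.184, 0.08, 0.033, 0.016
R0 = Σ lx·mx = 1.404 → 1.40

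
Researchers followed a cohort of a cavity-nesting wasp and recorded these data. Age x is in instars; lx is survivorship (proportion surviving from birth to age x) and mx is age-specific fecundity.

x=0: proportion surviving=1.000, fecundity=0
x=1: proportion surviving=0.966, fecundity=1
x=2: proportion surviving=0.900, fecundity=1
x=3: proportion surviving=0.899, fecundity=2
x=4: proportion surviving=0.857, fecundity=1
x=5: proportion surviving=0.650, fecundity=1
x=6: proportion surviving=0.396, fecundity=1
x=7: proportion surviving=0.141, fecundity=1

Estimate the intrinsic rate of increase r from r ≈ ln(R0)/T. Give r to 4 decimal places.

R0 = Σ lx·mx = 0 + 0.966 + 0.9 + 1.798 + 0.857 + 0.65 + 0.396 + 0.141 = 5.708
Σ x·lx·mx = 18.201; T = 18.201/5.708 = 3.18868…
r ≈ ln(R0)/T = ln(5.708)/3.18868… = 0.546266… → 0.5463

0.5463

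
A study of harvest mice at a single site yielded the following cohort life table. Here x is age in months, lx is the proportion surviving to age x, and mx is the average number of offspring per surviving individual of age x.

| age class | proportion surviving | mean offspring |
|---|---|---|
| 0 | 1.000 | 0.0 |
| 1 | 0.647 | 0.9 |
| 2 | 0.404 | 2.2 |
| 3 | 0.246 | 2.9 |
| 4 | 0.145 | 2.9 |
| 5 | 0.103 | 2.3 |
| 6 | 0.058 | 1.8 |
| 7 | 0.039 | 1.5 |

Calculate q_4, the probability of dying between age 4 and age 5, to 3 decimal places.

q_4 = (l_4 − l_5) / l_4 = (0.145 − 0.103) / 0.145
     = 0.042 / 0.145 = 0.289655… → 0.290

0.290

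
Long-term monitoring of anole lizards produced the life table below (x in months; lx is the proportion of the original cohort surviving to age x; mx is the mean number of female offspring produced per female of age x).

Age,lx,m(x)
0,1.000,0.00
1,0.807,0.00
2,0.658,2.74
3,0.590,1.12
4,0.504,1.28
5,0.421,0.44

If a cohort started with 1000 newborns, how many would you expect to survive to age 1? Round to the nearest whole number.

807

Expected survivors = N0 · l_1 = 1000 × 0.807 = 807 → 807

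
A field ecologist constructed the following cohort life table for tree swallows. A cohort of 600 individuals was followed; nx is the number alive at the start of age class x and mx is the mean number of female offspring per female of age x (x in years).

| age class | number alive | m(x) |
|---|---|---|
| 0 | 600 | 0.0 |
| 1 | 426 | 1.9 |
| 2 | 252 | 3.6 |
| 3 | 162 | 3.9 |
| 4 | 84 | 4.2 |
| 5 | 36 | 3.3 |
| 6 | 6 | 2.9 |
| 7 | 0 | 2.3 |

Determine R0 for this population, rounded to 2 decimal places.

4.73

lx = nx/n0 = nx/600: 1, 0.71, 0.42, 0.27, 0.14, 0.06, 0.01, 0
lx·mx by age: 0, 1.349, 1.512, 1.053, 0.588, 0.198, 0.029, 0
R0 = Σ lx·mx = 4.729 → 4.73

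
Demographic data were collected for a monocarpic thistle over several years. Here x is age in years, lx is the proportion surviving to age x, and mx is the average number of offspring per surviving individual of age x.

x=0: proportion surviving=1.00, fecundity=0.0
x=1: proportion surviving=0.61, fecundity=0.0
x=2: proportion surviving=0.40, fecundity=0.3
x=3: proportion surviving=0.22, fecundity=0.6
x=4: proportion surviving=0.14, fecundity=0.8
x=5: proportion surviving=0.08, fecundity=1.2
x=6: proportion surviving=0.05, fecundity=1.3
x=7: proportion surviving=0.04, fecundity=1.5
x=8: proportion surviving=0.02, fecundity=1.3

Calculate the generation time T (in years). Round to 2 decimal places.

lx·mx: 0, 0, 0.12, 0.132, 0.112, 0.096, 0.065, 0.06, 0.026 → R0 = 0.611
x·lx·mx: 0, 0, 0.24, 0.396, 0.448, 0.48, 0.39, 0.42, 0.208 → Σ = 2.582
T = 2.582 / 0.611 = 4.225859… → 4.23

4.23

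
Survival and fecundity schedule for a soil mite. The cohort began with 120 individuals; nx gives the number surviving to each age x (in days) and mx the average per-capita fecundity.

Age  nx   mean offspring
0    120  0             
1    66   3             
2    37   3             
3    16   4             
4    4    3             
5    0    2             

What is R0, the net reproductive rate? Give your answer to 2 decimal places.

3.21

lx = nx/n0 = nx/120: 1, 0.55, 0.30833…, 0.13333…, 0.03333…, 0
lx·mx by age: 0, 1.65, 0.925…, 0.533333…, 0.1…, 0
R0 = Σ lx·mx = 3.208333… → 3.21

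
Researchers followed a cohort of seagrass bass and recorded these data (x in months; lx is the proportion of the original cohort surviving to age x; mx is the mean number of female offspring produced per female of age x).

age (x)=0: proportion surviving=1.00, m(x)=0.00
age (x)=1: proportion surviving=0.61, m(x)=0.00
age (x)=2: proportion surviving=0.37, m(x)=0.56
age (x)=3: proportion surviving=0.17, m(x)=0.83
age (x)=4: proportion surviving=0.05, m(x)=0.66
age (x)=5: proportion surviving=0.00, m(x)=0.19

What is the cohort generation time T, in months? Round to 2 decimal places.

2.54

lx·mx: 0, 0, 0.2072, 0.1411, 0.033, 0 → R0 = 0.3813
x·lx·mx: 0, 0, 0.4144, 0.4233, 0.132, 0 → Σ = 0.9697
T = 0.9697 / 0.3813 = 2.543142… → 2.54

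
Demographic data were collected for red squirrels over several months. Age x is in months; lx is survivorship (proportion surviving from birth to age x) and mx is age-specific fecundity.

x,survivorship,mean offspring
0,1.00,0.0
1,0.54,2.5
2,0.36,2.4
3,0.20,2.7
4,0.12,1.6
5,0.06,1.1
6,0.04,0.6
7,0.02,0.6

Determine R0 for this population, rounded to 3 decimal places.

3.048

lx·mx by age: 0, 1.35, 0.864, 0.54, 0.192, 0.066, 0.024, 0.012
R0 = Σ lx·mx = 3.048 → 3.048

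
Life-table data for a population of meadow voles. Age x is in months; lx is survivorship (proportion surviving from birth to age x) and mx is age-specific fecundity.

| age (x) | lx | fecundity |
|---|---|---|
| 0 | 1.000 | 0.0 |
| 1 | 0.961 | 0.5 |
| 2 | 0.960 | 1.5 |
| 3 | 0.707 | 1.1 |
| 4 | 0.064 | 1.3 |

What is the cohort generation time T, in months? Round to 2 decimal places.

2.17

lx·mx: 0, 0.4805, 1.44, 0.7777, 0.0832 → R0 = 2.7814
x·lx·mx: 0, 0.4805, 2.88, 2.3331, 0.3328 → Σ = 6.0264
T = 6.0264 / 2.7814 = 2.166679… → 2.17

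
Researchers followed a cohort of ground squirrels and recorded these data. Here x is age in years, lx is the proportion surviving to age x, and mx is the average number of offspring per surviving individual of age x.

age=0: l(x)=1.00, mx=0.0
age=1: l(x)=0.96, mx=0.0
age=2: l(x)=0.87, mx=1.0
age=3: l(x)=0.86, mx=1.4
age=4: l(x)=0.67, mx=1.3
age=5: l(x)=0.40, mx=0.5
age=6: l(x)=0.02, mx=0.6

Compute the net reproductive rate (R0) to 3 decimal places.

lx·mx by age: 0, 0, 0.87, 1.204, 0.871, 0.2, 0.012
R0 = Σ lx·mx = 3.157 → 3.157

3.157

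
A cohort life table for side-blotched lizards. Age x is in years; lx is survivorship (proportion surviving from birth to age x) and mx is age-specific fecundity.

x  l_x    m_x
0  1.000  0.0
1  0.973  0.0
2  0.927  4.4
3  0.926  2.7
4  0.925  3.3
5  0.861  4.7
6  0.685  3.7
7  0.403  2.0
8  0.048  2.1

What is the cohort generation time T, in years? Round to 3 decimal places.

4.075

lx·mx: 0, 0, 4.0788, 2.5002, 3.0525, 4.0467, 2.5345, 0.806, 0.1008 → R0 = 17.1195
x·lx·mx: 0, 0, 8.1576, 7.5006, 12.21, 20.2335, 15.207, 5.642, 0.8064 → Σ = 69.7571
T = 69.7571 / 17.1195 = 4.074716… → 4.075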